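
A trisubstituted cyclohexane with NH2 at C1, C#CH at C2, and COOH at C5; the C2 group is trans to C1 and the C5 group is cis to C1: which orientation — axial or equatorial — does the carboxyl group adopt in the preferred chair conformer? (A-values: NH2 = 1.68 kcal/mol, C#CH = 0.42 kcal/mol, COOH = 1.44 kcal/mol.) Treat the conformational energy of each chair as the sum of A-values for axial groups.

equatorial

Chair I (amino axial, ethynyl axial, carboxyl axial): E = 3.54 kcal/mol.
Chair II (amino equatorial, ethynyl equatorial, carboxyl equatorial): E = 0.00 kcal/mol.
Chair II is the more stable (lower-energy) conformer, and in that chair the carboxyl group is equatorial.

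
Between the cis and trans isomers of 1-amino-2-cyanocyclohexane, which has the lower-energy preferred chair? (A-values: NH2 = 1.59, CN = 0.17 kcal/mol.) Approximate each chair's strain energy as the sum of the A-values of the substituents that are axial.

trans

At 1,2 positions (parity opposite): cis → (a,e or e,a); trans → (e,e or a,a).
Best chair for cis: E = 0.17 kcal/mol; best chair for trans: E = 0.00 kcal/mol.
The trans isomer is lower by 0.17 kcal/mol.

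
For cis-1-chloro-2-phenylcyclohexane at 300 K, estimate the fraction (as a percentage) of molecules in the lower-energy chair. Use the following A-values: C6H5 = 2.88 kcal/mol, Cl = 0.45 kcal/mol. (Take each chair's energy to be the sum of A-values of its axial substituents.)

C1 and C2 have opposite parity, so for the cis isomer the two substituents are one axial and one equatorial in each chair.
Chair I (phenyl axial, chloro equatorial): E = 2.88 kcal/mol; chair II (phenyl equatorial, chloro axial): E = 0.45 kcal/mol.
ΔG = 2.43 kcal/mol between the two chairs.
K = exp(ΔG/RT) with R = 1.987×10⁻³ kcal mol⁻¹ K⁻¹ and T = 300 K gives K ≈ 58.9.
Fraction in the lower-energy chair = K/(K+1) = 98.3%.

98.3%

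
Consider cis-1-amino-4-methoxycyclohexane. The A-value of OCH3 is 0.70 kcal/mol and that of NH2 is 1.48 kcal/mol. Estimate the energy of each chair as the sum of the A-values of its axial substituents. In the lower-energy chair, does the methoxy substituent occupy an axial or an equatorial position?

axial

C1 and C4 have opposite parity, so for the cis isomer the two substituents are one axial and one equatorial in each chair.
Chair I (methoxy axial, amino equatorial): E = 0.70 kcal/mol.
Chair II (methoxy equatorial, amino axial): E = 1.48 kcal/mol.
Chair I is the more stable (lower-energy) conformer, and in that chair the methoxy group is axial.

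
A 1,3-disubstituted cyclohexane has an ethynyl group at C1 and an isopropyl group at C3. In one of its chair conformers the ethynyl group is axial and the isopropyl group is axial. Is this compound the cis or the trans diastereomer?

cis

C1 and C3 have the same parity, so their axial bonds point in the same direction.
With same-parity carbons, two substituents on the same face are both axial or both equatorial; opposite faces give one of each.
Here the groups are axial/axial → same face → cis.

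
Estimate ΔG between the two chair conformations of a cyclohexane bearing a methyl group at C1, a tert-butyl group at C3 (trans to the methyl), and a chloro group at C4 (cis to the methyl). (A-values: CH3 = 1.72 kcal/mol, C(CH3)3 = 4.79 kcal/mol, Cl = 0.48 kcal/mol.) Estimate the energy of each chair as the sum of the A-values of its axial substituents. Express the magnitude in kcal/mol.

3.55 kcal/mol

Chair I (methyl axial, tert-butyl equatorial, chloro equatorial): E = 1.72 kcal/mol.
Chair II (methyl equatorial, tert-butyl axial, chloro axial): E = 5.27 kcal/mol.
ΔE = 5.27 − 1.72 = 3.55 kcal/mol; chair I is more stable.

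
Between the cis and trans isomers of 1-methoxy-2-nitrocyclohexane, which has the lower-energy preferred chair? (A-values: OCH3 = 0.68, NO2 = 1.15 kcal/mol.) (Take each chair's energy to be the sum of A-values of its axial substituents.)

trans

At 1,2 positions (parity opposite): cis → (a,e or e,a); trans → (e,e or a,a).
Best chair for cis: E = 0.68 kcal/mol; best chair for trans: E = 0.00 kcal/mol.
The trans isomer is lower by 0.68 kcal/mol.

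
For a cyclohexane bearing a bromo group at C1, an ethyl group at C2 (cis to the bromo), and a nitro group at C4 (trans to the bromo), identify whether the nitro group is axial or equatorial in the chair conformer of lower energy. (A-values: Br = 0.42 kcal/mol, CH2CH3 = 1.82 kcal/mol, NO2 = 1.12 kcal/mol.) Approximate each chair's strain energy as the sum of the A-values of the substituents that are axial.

axial

Chair I (bromo axial, ethyl equatorial, nitro axial): E = 1.54 kcal/mol.
Chair II (bromo equatorial, ethyl axial, nitro equatorial): E = 1.82 kcal/mol.
Chair I is the more stable (lower-energy) conformer, and in that chair the nitro group is axial.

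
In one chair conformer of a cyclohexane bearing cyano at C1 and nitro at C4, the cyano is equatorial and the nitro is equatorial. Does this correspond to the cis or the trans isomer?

C1 and C4 have opposite parity, so their axial bonds point in opposite directions.
With opposite-parity carbons, two substituents on the same face are one axial and one equatorial; opposite faces give both axial or both equatorial.
Here the groups are equatorial/equatorial → opposite face → trans.

trans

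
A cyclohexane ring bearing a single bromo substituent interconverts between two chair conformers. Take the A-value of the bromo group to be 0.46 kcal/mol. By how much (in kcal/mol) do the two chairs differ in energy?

A monosubstituted cyclohexane has one chair with the bromo group axial (E = A = 0.46 kcal/mol) and one with it equatorial (E = 0).
ΔE = 0.46 − 0 = 0.46 kcal/mol.

0.46 kcal/mol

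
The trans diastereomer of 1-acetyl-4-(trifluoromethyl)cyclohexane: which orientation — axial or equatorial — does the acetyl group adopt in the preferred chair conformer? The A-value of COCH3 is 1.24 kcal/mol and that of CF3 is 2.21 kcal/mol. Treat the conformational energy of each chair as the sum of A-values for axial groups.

equatorial

C1 and C4 have opposite parity, so for the trans isomer the two substituents are e,e in one chair and a,a in the other.
Chair I (acetyl axial, trifluoromethyl axial): E = 3.45 kcal/mol.
Chair II (acetyl equatorial, trifluoromethyl equatorial): E = 0.00 kcal/mol.
Chair II is the more stable (lower-energy) conformer, and in that chair the acetyl group is equatorial.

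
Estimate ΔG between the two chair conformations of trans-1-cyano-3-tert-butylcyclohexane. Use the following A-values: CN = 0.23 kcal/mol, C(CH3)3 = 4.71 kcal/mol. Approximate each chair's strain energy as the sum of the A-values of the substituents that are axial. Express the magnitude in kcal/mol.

4.48 kcal/mol

C1 and C3 have the same parity, so for the trans isomer the two substituents are one axial and one equatorial in each chair.
Chair I (cyano axial, tert-butyl equatorial): E = 0.23 kcal/mol.
Chair II (cyano equatorial, tert-butyl axial): E = 4.71 kcal/mol.
ΔE = 4.71 − 0.23 = 4.48 kcal/mol; chair I is more stable.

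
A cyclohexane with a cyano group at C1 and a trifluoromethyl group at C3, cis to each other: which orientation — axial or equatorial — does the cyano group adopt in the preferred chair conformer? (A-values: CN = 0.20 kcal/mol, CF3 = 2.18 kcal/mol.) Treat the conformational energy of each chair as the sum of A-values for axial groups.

C1 and C3 have the same parity, so for the cis isomer the two substituents are e,e in one chair and a,a in the other.
Chair I (cyano axial, trifluoromethyl axial): E = 2.38 kcal/mol.
Chair II (cyano equatorial, trifluoromethyl equatorial): E = 0.00 kcal/mol.
Chair II is the more stable (lower-energy) conformer, and in that chair the cyano group is equatorial.

equatorial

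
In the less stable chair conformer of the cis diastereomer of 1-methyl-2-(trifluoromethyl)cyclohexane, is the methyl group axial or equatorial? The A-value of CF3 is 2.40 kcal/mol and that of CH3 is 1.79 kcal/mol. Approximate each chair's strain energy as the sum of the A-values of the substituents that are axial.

equatorial

C1 and C2 have opposite parity, so for the cis isomer the two substituents are one axial and one equatorial in each chair.
Chair I (trifluoromethyl axial, methyl equatorial): E = 2.40 kcal/mol.
Chair II (trifluoromethyl equatorial, methyl axial): E = 1.79 kcal/mol.
Chair I is the less stable (higher-energy) conformer, and in that chair the methyl group is equatorial.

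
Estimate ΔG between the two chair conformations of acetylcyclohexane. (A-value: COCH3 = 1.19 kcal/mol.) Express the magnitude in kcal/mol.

1.19 kcal/mol

A monosubstituted cyclohexane has one chair with the acetyl group axial (E = A = 1.19 kcal/mol) and one with it equatorial (E = 0).
ΔE = 1.19 − 0 = 1.19 kcal/mol.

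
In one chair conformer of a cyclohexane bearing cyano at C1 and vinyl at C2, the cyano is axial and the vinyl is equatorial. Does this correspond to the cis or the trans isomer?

cis

C1 and C2 have opposite parity, so their axial bonds point in opposite directions.
With opposite-parity carbons, two substituents on the same face are one axial and one equatorial; opposite faces give both axial or both equatorial.
Here the groups are axial/equatorial → same face → cis.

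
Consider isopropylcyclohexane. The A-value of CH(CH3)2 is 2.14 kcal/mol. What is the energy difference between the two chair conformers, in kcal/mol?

2.14 kcal/mol

A monosubstituted cyclohexane has one chair with the isopropyl group axial (E = A = 2.14 kcal/mol) and one with it equatorial (E = 0).
ΔE = 2.14 − 0 = 2.14 kcal/mol.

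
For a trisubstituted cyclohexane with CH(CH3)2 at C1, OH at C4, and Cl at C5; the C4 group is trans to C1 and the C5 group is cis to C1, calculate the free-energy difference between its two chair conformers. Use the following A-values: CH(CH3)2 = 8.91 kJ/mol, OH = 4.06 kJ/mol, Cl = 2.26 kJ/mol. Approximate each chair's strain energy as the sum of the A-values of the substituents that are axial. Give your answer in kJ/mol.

Chair I (isopropyl axial, hydroxyl axial, chloro axial): E = 15.23 kJ/mol.
Chair II (isopropyl equatorial, hydroxyl equatorial, chloro equatorial): E = 0.00 kJ/mol.
ΔE = 15.23 − 0.00 = 15.23 kJ/mol; chair II is more stable.

15.23 kJ/mol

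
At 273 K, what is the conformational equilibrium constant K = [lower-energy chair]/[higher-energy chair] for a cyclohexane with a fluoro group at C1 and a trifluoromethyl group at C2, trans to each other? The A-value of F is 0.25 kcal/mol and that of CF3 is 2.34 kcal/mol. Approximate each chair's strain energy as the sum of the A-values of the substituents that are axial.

C1 and C2 have opposite parity, so for the trans isomer the two substituents are e,e in one chair and a,a in the other.
Chair I (fluoro axial, trifluoromethyl axial): E = 2.59 kcal/mol; chair II (fluoro equatorial, trifluoromethyl equatorial): E = 0.00 kcal/mol.
ΔG = 2.59 kcal/mol between the two chairs.
K = exp(ΔG/RT) with R = 1.987×10⁻³ kcal mol⁻¹ K⁻¹ and T = 273 K gives K ≈ 118.

K ≈ 118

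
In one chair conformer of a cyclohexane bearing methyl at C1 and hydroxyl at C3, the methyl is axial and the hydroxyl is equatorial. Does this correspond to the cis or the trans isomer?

C1 and C3 have the same parity, so their axial bonds point in the same direction.
With same-parity carbons, two substituents on the same face are both axial or both equatorial; opposite faces give one of each.
Here the groups are axial/equatorial → opposite face → trans.

trans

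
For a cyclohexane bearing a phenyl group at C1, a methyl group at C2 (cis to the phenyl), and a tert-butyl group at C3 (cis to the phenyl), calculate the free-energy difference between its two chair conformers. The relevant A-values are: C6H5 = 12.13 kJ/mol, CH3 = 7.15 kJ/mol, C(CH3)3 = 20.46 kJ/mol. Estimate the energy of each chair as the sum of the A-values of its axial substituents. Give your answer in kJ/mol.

25.44 kJ/mol

Chair I (phenyl axial, methyl equatorial, tert-butyl axial): E = 32.59 kJ/mol.
Chair II (phenyl equatorial, methyl axial, tert-butyl equatorial): E = 7.15 kJ/mol.
ΔE = 32.59 − 7.15 = 25.44 kJ/mol; chair II is more stable.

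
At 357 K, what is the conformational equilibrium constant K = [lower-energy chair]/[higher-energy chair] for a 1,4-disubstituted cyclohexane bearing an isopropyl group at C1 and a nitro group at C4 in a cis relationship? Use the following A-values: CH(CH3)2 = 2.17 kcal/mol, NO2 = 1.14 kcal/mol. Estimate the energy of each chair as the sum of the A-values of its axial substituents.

K ≈ 4.27

C1 and C4 have opposite parity, so for the cis isomer the two substituents are one axial and one equatorial in each chair.
Chair I (isopropyl axial, nitro equatorial): E = 2.17 kcal/mol; chair II (isopropyl equatorial, nitro axial): E = 1.14 kcal/mol.
ΔG = 1.03 kcal/mol between the two chairs.
K = exp(ΔG/RT) with R = 1.987×10⁻³ kcal mol⁻¹ K⁻¹ and T = 357 K gives K ≈ 4.27.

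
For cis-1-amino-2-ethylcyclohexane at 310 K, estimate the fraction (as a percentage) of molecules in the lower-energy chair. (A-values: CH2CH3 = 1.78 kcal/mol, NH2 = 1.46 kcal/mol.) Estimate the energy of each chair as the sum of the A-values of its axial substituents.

C1 and C2 have opposite parity, so for the cis isomer the two substituents are one axial and one equatorial in each chair.
Chair I (ethyl axial, amino equatorial): E = 1.78 kcal/mol; chair II (ethyl equatorial, amino axial): E = 1.46 kcal/mol.
ΔG = 0.32 kcal/mol between the two chairs.
K = exp(ΔG/RT) with R = 1.987×10⁻³ kcal mol⁻¹ K⁻¹ and T = 310 K gives K ≈ 1.68.
Fraction in the lower-energy chair = K/(K+1) = 62.7%.

62.7%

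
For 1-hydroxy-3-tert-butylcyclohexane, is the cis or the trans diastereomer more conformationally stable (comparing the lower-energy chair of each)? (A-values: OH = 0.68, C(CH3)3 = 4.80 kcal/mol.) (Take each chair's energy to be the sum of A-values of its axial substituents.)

cis

At 1,3 positions (parity same): cis → (e,e or a,a); trans → (a,e or e,a).
Best chair for cis: E = 0.00 kcal/mol; best chair for trans: E = 0.68 kcal/mol.
The cis isomer is lower by 0.68 kcal/mol.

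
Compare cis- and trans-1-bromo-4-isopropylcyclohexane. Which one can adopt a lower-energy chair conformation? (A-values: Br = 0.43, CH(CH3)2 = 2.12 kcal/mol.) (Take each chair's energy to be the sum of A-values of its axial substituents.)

At 1,4 positions (parity opposite): cis → (a,e or e,a); trans → (e,e or a,a).
Best chair for cis: E = 0.43 kcal/mol; best chair for trans: E = 0.00 kcal/mol.
The trans isomer is lower by 0.43 kcal/mol.

trans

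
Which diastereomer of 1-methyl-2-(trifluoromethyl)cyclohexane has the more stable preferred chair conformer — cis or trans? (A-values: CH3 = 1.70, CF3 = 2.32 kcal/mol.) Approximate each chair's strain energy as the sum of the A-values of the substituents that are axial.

trans

At 1,2 positions (parity opposite): cis → (a,e or e,a); trans → (e,e or a,a).
Best chair for cis: E = 1.70 kcal/mol; best chair for trans: E = 0.00 kcal/mol.
The trans isomer is lower by 1.70 kcal/mol.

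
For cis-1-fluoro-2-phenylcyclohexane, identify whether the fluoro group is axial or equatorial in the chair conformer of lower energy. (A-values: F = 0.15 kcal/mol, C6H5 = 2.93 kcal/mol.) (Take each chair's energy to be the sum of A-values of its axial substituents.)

axial

C1 and C2 have opposite parity, so for the cis isomer the two substituents are one axial and one equatorial in each chair.
Chair I (fluoro axial, phenyl equatorial): E = 0.15 kcal/mol.
Chair II (fluoro equatorial, phenyl axial): E = 2.93 kcal/mol.
Chair I is the more stable (lower-energy) conformer, and in that chair the fluoro group is axial.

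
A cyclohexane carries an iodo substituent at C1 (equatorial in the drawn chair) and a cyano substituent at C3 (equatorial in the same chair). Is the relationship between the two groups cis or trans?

C1 and C3 have the same parity, so their axial bonds point in the same direction.
With same-parity carbons, two substituents on the same face are both axial or both equatorial; opposite faces give one of each.
Here the groups are equatorial/equatorial → same face → cis.

cis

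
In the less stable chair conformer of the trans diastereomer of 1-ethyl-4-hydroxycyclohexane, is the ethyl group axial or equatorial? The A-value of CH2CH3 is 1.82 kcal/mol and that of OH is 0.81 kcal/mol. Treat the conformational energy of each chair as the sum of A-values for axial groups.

C1 and C4 have opposite parity, so for the trans isomer the two substituents are e,e in one chair and a,a in the other.
Chair I (ethyl axial, hydroxyl axial): E = 2.63 kcal/mol.
Chair II (ethyl equatorial, hydroxyl equatorial): E = 0.00 kcal/mol.
Chair I is the less stable (higher-energy) conformer, and in that chair the ethyl group is axial.

axial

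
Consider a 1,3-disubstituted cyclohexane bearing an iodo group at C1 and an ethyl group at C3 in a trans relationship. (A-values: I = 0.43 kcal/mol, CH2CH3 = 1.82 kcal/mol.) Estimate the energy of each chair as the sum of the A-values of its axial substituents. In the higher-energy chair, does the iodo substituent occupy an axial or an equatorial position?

C1 and C3 have the same parity, so for the trans isomer the two substituents are one axial and one equatorial in each chair.
Chair I (iodo axial, ethyl equatorial): E = 0.43 kcal/mol.
Chair II (iodo equatorial, ethyl axial): E = 1.82 kcal/mol.
Chair II is the less stable (higher-energy) conformer, and in that chair the iodo group is equatorial.

equatorial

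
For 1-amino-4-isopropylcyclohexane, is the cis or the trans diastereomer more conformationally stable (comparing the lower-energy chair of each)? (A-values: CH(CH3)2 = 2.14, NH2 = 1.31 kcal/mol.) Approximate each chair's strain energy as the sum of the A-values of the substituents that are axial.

trans

At 1,4 positions (parity opposite): cis → (a,e or e,a); trans → (e,e or a,a).
Best chair for cis: E = 1.31 kcal/mol; best chair for trans: E = 0.00 kcal/mol.
The trans isomer is lower by 1.31 kcal/mol.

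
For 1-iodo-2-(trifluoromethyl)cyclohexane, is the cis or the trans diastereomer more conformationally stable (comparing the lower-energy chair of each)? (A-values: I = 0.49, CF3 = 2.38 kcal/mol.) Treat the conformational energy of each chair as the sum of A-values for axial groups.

trans

At 1,2 positions (parity opposite): cis → (a,e or e,a); trans → (e,e or a,a).
Best chair for cis: E = 0.49 kcal/mol; best chair for trans: E = 0.00 kcal/mol.
The trans isomer is lower by 0.49 kcal/mol.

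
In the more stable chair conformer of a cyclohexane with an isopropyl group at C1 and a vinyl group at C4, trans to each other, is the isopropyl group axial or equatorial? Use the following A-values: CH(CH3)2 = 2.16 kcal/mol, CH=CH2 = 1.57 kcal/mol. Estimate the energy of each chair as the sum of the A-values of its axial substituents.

equatorial

C1 and C4 have opposite parity, so for the trans isomer the two substituents are e,e in one chair and a,a in the other.
Chair I (isopropyl axial, vinyl axial): E = 3.73 kcal/mol.
Chair II (isopropyl equatorial, vinyl equatorial): E = 0.00 kcal/mol.
Chair II is the more stable (lower-energy) conformer, and in that chair the isopropyl group is equatorial.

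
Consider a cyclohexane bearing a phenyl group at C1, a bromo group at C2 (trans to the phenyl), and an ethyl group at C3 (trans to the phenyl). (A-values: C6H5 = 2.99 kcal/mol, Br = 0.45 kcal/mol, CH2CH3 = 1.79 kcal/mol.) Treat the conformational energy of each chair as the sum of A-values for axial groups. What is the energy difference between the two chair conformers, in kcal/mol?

Chair I (phenyl axial, bromo axial, ethyl equatorial): E = 3.44 kcal/mol.
Chair II (phenyl equatorial, bromo equatorial, ethyl axial): E = 1.79 kcal/mol.
ΔE = 3.44 − 1.79 = 1.65 kcal/mol; chair II is more stable.

1.65 kcal/mol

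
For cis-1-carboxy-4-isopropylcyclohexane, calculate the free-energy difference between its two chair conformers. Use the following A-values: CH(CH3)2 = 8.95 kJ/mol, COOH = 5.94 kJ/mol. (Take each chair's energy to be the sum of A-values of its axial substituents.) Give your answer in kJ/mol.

3.01 kJ/mol

C1 and C4 have opposite parity, so for the cis isomer the two substituents are one axial and one equatorial in each chair.
Chair I (isopropyl axial, carboxyl equatorial): E = 8.95 kJ/mol.
Chair II (isopropyl equatorial, carboxyl axial): E = 5.94 kJ/mol.
ΔE = 8.95 − 5.94 = 3.01 kJ/mol; chair II is more stable.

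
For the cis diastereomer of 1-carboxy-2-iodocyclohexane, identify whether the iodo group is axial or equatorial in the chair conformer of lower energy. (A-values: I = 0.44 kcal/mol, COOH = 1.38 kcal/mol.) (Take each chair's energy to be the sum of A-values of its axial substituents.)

C1 and C2 have opposite parity, so for the cis isomer the two substituents are one axial and one equatorial in each chair.
Chair I (iodo axial, carboxyl equatorial): E = 0.44 kcal/mol.
Chair II (iodo equatorial, carboxyl axial): E = 1.38 kcal/mol.
Chair I is the more stable (lower-energy) conformer, and in that chair the iodo group is axial.

axial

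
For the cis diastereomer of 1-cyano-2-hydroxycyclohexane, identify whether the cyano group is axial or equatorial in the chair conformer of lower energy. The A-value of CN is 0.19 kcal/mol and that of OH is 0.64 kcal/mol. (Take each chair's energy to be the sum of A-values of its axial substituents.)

C1 and C2 have opposite parity, so for the cis isomer the two substituents are one axial and one equatorial in each chair.
Chair I (cyano axial, hydroxyl equatorial): E = 0.19 kcal/mol.
Chair II (cyano equatorial, hydroxyl axial): E = 0.64 kcal/mol.
Chair I is the more stable (lower-energy) conformer, and in that chair the cyano group is axial.

axial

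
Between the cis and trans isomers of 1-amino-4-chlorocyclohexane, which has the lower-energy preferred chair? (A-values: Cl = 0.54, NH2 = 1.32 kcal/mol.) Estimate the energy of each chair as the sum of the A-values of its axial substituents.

At 1,4 positions (parity opposite): cis → (a,e or e,a); trans → (e,e or a,a).
Best chair for cis: E = 0.54 kcal/mol; best chair for trans: E = 0.00 kcal/mol.
The trans isomer is lower by 0.54 kcal/mol.

trans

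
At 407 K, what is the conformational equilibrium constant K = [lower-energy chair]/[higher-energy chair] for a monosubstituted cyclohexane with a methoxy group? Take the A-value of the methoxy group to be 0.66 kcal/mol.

One chair has the methoxy group axial (E = 0.66 kcal/mol) and the other has it equatorial (E = 0).
ΔG = 0.66 kcal/mol between the two chairs.
K = exp(ΔG/RT) with R = 1.987×10⁻³ kcal mol⁻¹ K⁻¹ and T = 407 K gives K ≈ 2.26.

K ≈ 2.26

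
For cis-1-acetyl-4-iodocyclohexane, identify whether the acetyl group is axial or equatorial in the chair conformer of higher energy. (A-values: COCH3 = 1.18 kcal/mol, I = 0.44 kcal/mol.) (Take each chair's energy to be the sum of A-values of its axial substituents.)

axial

C1 and C4 have opposite parity, so for the cis isomer the two substituents are one axial and one equatorial in each chair.
Chair I (acetyl axial, iodo equatorial): E = 1.18 kcal/mol.
Chair II (acetyl equatorial, iodo axial): E = 0.44 kcal/mol.
Chair I is the less stable (higher-energy) conformer, and in that chair the acetyl group is axial.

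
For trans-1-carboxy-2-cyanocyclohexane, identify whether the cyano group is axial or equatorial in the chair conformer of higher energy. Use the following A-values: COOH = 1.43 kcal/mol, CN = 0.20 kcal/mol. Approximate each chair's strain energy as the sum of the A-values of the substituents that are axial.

C1 and C2 have opposite parity, so for the trans isomer the two substituents are e,e in one chair and a,a in the other.
Chair I (carboxyl axial, cyano axial): E = 1.63 kcal/mol.
Chair II (carboxyl equatorial, cyano equatorial): E = 0.00 kcal/mol.
Chair I is the less stable (higher-energy) conformer, and in that chair the cyano group is axial.

axial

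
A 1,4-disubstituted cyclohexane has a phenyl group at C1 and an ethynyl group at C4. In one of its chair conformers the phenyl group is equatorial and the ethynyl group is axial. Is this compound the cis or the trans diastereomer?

C1 and C4 have opposite parity, so their axial bonds point in opposite directions.
With opposite-parity carbons, two substituents on the same face are one axial and one equatorial; opposite faces give both axial or both equatorial.
Here the groups are equatorial/axial → same face → cis.

cis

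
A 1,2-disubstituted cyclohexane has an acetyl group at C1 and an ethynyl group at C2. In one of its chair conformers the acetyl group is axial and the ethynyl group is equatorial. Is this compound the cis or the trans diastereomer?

C1 and C2 have opposite parity, so their axial bonds point in opposite directions.
With opposite-parity carbons, two substituents on the same face are one axial and one equatorial; opposite faces give both axial or both equatorial.
Here the groups are axial/equatorial → same face → cis.

cis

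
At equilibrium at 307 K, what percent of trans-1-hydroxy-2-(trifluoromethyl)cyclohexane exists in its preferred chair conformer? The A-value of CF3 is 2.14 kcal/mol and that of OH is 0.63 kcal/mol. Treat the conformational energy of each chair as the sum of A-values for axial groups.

98.9%

C1 and C2 have opposite parity, so for the trans isomer the two substituents are e,e in one chair and a,a in the other.
Chair I (trifluoromethyl axial, hydroxyl axial): E = 2.77 kcal/mol; chair II (trifluoromethyl equatorial, hydroxyl equatorial): E = 0.00 kcal/mol.
ΔG = 2.77 kcal/mol between the two chairs.
K = exp(ΔG/RT) with R = 1.987×10⁻³ kcal mol⁻¹ K⁻¹ and T = 307 K gives K ≈ 93.8.
Fraction in the lower-energy chair = K/(K+1) = 98.9%.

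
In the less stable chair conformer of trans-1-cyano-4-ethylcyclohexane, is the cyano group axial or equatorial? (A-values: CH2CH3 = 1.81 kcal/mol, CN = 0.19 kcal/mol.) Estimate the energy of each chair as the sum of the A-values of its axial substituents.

C1 and C4 have opposite parity, so for the trans isomer the two substituents are e,e in one chair and a,a in the other.
Chair I (ethyl axial, cyano axial): E = 2.00 kcal/mol.
Chair II (ethyl equatorial, cyano equatorial): E = 0.00 kcal/mol.
Chair I is the less stable (higher-energy) conformer, and in that chair the cyano group is axial.

axial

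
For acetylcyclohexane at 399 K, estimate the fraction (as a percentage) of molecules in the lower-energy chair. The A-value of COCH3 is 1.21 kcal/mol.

One chair has the acetyl group axial (E = 1.21 kcal/mol) and the other has it equatorial (E = 0).
ΔG = 1.21 kcal/mol between the two chairs.
K = exp(ΔG/RT) with R = 1.987×10⁻³ kcal mol⁻¹ K⁻¹ and T = 399 K gives K ≈ 4.6.
Fraction in the lower-energy chair = K/(K+1) = 82.1%.

82.1%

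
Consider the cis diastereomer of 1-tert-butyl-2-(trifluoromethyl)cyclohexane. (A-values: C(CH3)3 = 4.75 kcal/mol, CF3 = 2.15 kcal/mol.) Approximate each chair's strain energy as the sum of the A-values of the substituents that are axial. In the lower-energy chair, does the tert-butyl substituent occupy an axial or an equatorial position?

C1 and C2 have opposite parity, so for the cis isomer the two substituents are one axial and one equatorial in each chair.
Chair I (tert-butyl axial, trifluoromethyl equatorial): E = 4.75 kcal/mol.
Chair II (tert-butyl equatorial, trifluoromethyl axial): E = 2.15 kcal/mol.
Chair II is the more stable (lower-energy) conformer, and in that chair the tert-butyl group is equatorial.

equatorial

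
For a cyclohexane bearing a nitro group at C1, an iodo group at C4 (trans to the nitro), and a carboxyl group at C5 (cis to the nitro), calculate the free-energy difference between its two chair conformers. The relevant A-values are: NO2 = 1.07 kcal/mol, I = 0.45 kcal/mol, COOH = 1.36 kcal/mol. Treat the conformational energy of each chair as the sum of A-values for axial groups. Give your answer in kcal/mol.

2.88 kcal/mol

Chair I (nitro axial, iodo axial, carboxyl axial): E = 2.88 kcal/mol.
Chair II (nitro equatorial, iodo equatorial, carboxyl equatorial): E = 0.00 kcal/mol.
ΔE = 2.88 − 0.00 = 2.88 kcal/mol; chair II is more stable.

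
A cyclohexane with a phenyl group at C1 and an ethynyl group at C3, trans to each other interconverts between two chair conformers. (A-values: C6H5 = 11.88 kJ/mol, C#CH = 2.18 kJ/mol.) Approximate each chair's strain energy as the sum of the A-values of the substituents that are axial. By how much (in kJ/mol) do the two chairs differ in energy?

C1 and C3 have the same parity, so for the trans isomer the two substituents are one axial and one equatorial in each chair.
Chair I (phenyl axial, ethynyl equatorial): E = 11.88 kJ/mol.
Chair II (phenyl equatorial, ethynyl axial): E = 2.18 kJ/mol.
ΔE = 11.88 − 2.18 = 9.70 kJ/mol; chair II is more stable.

9.70 kJ/mol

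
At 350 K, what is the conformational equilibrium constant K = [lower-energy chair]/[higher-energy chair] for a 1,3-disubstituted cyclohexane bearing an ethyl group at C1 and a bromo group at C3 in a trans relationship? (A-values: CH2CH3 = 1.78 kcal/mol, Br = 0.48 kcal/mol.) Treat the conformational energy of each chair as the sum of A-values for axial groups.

K ≈ 6.48

C1 and C3 have the same parity, so for the trans isomer the two substituents are one axial and one equatorial in each chair.
Chair I (ethyl axial, bromo equatorial): E = 1.78 kcal/mol; chair II (ethyl equatorial, bromo axial): E = 0.48 kcal/mol.
ΔG = 1.30 kcal/mol between the two chairs.
K = exp(ΔG/RT) with R = 1.987×10⁻³ kcal mol⁻¹ K⁻¹ and T = 350 K gives K ≈ 6.48.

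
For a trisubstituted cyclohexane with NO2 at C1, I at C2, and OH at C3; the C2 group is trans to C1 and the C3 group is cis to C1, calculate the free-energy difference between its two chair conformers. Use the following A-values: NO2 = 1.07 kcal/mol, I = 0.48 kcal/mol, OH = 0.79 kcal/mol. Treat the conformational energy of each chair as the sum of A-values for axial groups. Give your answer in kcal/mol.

2.34 kcal/mol

Chair I (nitro axial, iodo axial, hydroxyl axial): E = 2.34 kcal/mol.
Chair II (nitro equatorial, iodo equatorial, hydroxyl equatorial): E = 0.00 kcal/mol.
ΔE = 2.34 − 0.00 = 2.34 kcal/mol; chair II is more stable.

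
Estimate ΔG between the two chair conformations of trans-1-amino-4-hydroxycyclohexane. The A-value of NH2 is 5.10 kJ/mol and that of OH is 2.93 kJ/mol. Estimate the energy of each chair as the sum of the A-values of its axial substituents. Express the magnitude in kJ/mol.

C1 and C4 have opposite parity, so for the trans isomer the two substituents are e,e in one chair and a,a in the other.
Chair I (amino axial, hydroxyl axial): E = 8.03 kJ/mol.
Chair II (amino equatorial, hydroxyl equatorial): E = 0.00 kJ/mol.
ΔE = 8.03 − 0.00 = 8.03 kJ/mol; chair II is more stable.

8.03 kJ/mol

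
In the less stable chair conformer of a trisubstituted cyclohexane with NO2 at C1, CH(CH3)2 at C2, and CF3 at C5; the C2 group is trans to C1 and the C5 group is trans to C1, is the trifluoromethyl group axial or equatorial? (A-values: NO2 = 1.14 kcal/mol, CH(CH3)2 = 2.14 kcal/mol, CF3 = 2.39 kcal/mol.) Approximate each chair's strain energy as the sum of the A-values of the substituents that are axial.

equatorial

Chair I (nitro axial, isopropyl axial, trifluoromethyl equatorial): E = 3.28 kcal/mol.
Chair II (nitro equatorial, isopropyl equatorial, trifluoromethyl axial): E = 2.39 kcal/mol.
Chair I is the less stable (higher-energy) conformer, and in that chair the trifluoromethyl group is equatorial.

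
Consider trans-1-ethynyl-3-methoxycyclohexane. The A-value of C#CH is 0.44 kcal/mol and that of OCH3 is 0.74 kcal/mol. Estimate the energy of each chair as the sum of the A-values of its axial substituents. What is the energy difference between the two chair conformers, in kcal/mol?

C1 and C3 have the same parity, so for the trans isomer the two substituents are one axial and one equatorial in each chair.
Chair I (ethynyl axial, methoxy equatorial): E = 0.44 kcal/mol.
Chair II (ethynyl equatorial, methoxy axial): E = 0.74 kcal/mol.
ΔE = 0.74 − 0.44 = 0.30 kcal/mol; chair I is more stable.

0.30 kcal/mol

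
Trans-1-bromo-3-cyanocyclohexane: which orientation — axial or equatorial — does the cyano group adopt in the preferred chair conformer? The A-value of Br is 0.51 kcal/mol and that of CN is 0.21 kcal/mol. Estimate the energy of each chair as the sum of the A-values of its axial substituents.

C1 and C3 have the same parity, so for the trans isomer the two substituents are one axial and one equatorial in each chair.
Chair I (bromo axial, cyano equatorial): E = 0.51 kcal/mol.
Chair II (bromo equatorial, cyano axial): E = 0.21 kcal/mol.
Chair II is the more stable (lower-energy) conformer, and in that chair the cyano group is axial.

axial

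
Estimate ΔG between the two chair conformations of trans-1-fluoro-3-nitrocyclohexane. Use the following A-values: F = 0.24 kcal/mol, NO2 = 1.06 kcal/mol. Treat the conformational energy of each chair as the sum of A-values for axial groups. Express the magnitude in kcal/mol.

C1 and C3 have the same parity, so for the trans isomer the two substituents are one axial and one equatorial in each chair.
Chair I (fluoro axial, nitro equatorial): E = 0.24 kcal/mol.
Chair II (fluoro equatorial, nitro axial): E = 1.06 kcal/mol.
ΔE = 1.06 − 0.24 = 0.82 kcal/mol; chair I is more stable.

0.82 kcal/mol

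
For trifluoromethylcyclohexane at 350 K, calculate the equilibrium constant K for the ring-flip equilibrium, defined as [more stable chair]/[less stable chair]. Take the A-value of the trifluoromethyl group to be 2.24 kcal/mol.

One chair has the trifluoromethyl group axial (E = 2.24 kcal/mol) and the other has it equatorial (E = 0).
ΔG = 2.24 kcal/mol between the two chairs.
K = exp(ΔG/RT) with R = 1.987×10⁻³ kcal mol⁻¹ K⁻¹ and T = 350 K gives K ≈ 25.1.

K ≈ 25.1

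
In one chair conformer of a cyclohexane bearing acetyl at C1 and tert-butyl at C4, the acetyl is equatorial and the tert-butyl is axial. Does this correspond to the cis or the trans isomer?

cis

C1 and C4 have opposite parity, so their axial bonds point in opposite directions.
With opposite-parity carbons, two substituents on the same face are one axial and one equatorial; opposite faces give both axial or both equatorial.
Here the groups are equatorial/axial → same face → cis.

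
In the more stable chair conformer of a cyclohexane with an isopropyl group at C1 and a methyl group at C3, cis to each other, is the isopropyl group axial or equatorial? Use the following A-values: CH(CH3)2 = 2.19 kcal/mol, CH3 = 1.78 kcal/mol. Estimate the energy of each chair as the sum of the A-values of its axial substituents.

equatorial

C1 and C3 have the same parity, so for the cis isomer the two substituents are e,e in one chair and a,a in the other.
Chair I (isopropyl axial, methyl axial): E = 3.97 kcal/mol.
Chair II (isopropyl equatorial, methyl equatorial): E = 0.00 kcal/mol.
Chair II is the more stable (lower-energy) conformer, and in that chair the isopropyl group is equatorial.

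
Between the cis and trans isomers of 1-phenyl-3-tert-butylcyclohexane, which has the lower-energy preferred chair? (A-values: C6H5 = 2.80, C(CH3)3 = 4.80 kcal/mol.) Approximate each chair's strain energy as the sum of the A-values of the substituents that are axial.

cis

At 1,3 positions (parity same): cis → (e,e or a,a); trans → (a,e or e,a).
Best chair for cis: E = 0.00 kcal/mol; best chair for trans: E = 2.80 kcal/mol.
The cis isomer is lower by 2.80 kcal/mol.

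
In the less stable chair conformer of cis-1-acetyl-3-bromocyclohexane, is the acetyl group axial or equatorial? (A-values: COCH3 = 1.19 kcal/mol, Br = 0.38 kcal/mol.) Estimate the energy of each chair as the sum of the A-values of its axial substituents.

axial

C1 and C3 have the same parity, so for the cis isomer the two substituents are e,e in one chair and a,a in the other.
Chair I (acetyl axial, bromo axial): E = 1.57 kcal/mol.
Chair II (acetyl equatorial, bromo equatorial): E = 0.00 kcal/mol.
Chair I is the less stable (higher-energy) conformer, and in that chair the acetyl group is axial.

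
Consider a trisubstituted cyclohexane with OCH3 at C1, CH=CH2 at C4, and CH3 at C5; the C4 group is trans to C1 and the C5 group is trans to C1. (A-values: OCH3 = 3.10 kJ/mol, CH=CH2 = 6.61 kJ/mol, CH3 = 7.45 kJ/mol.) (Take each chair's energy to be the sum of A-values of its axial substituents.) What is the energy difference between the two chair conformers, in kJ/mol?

2.26 kJ/mol

Chair I (methoxy axial, vinyl axial, methyl equatorial): E = 9.71 kJ/mol.
Chair II (methoxy equatorial, vinyl equatorial, methyl axial): E = 7.45 kJ/mol.
ΔE = 9.71 − 7.45 = 2.26 kJ/mol; chair II is more stable.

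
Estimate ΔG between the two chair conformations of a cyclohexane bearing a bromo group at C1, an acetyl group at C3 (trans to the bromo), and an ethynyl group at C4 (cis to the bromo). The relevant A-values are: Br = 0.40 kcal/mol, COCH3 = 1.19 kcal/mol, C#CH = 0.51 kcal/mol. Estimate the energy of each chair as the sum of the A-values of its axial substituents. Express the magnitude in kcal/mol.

Chair I (bromo axial, acetyl equatorial, ethynyl equatorial): E = 0.40 kcal/mol.
Chair II (bromo equatorial, acetyl axial, ethynyl axial): E = 1.70 kcal/mol.
ΔE = 1.70 − 0.40 = 1.30 kcal/mol; chair I is more stable.

1.30 kcal/mol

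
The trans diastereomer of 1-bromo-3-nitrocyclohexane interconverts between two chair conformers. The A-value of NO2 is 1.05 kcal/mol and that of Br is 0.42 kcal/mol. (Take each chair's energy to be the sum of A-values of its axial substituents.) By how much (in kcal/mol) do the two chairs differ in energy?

C1 and C3 have the same parity, so for the trans isomer the two substituents are one axial and one equatorial in each chair.
Chair I (nitro axial, bromo equatorial): E = 1.05 kcal/mol.
Chair II (nitro equatorial, bromo axial): E = 0.42 kcal/mol.
ΔE = 1.05 − 0.42 = 0.63 kcal/mol; chair II is more stable.

0.63 kcal/mol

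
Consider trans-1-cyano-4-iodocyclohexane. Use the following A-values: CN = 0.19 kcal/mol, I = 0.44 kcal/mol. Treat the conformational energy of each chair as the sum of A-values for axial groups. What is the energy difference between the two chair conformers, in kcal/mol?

C1 and C4 have opposite parity, so for the trans isomer the two substituents are e,e in one chair and a,a in the other.
Chair I (cyano axial, iodo axial): E = 0.63 kcal/mol.
Chair II (cyano equatorial, iodo equatorial): E = 0.00 kcal/mol.
ΔE = 0.63 − 0.00 = 0.63 kcal/mol; chair II is more stable.

0.63 kcal/mol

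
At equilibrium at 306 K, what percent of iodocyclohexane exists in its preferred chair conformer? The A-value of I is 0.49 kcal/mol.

One chair has the iodo group axial (E = 0.49 kcal/mol) and the other has it equatorial (E = 0).
ΔG = 0.49 kcal/mol between the two chairs.
K = exp(ΔG/RT) with R = 1.987×10⁻³ kcal mol⁻¹ K⁻¹ and T = 306 K gives K ≈ 2.24.
Fraction in the lower-energy chair = K/(K+1) = 69.1%.

69.1%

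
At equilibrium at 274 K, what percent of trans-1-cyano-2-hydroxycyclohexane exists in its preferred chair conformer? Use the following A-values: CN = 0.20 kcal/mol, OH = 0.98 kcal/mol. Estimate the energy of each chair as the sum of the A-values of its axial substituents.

C1 and C2 have opposite parity, so for the trans isomer the two substituents are e,e in one chair and a,a in the other.
Chair I (cyano axial, hydroxyl axial): E = 1.18 kcal/mol; chair II (cyano equatorial, hydroxyl equatorial): E = 0.00 kcal/mol.
ΔG = 1.18 kcal/mol between the two chairs.
K = exp(ΔG/RT) with R = 1.987×10⁻³ kcal mol⁻¹ K⁻¹ and T = 274 K gives K ≈ 8.74.
Fraction in the lower-energy chair = K/(K+1) = 89.7%.

89.7%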